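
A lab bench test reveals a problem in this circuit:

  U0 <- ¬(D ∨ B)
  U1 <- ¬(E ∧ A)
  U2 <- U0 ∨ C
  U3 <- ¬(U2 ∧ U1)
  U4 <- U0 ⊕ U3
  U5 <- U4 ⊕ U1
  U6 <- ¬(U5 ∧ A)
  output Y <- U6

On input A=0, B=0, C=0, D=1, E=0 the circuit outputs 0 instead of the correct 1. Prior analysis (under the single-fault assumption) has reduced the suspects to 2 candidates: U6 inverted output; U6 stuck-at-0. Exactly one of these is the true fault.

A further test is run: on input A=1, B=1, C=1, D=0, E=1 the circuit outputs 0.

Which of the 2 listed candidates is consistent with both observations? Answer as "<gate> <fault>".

Evaluate each candidate on input A=1, B=1, C=1, D=0, E=1:
  U6 inverted output: U0=0, U1=0, U2=1, U3=1, U4=1, U5=1, U6=1 [inverted output] → 1 — eliminated
  U6 stuck-at-0: U0=0, U1=0, U2=1, U3=1, U4=1, U5=1, U6=0 [stuck-at-0] → 0 — matches
Only U6 stuck-at-0 reproduces the observed 0.

U6 stuck-at-0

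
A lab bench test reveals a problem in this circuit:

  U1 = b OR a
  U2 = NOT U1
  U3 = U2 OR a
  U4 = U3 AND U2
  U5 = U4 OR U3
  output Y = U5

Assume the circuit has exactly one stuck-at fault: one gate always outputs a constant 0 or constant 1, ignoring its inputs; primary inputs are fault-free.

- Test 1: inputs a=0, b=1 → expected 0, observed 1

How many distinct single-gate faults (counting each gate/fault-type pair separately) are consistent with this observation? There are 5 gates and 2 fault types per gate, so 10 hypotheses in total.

Fault-free: U1=1, U2=0, U3=0, U4=0, U5=0 → 0. Observed 1.
  U1 stuck-at-0: output 1 ✓
  U1 stuck-at-1: output 0 ✗
  U2 stuck-at-0: output 0 ✗
  U2 stuck-at-1: output 1 ✓
  U3 stuck-at-0: output 0 ✗
  U3 stuck-at-1: output 1 ✓
  U4 stuck-at-0: output 0 ✗
  U4 stuck-at-1: output 1 ✓
  U5 stuck-at-0: output 0 ✗
  U5 stuck-at-1: output 1 ✓
Consistent faults: {U1 stuck-at-0, U2 stuck-at-1, U3 stuck-at-1, U4 stuck-at-1, U5 stuck-at-1} — 5 in all.

5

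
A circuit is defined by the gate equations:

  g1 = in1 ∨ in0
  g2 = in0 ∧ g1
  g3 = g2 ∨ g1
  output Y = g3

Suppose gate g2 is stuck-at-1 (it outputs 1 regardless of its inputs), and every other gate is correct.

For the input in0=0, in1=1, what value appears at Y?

1

Propagate with g2 forced: g1=1, g2=1 [stuck-at-1], g3=1.
So Y = 1. (Same as the fault-free value — the fault is masked on this input.)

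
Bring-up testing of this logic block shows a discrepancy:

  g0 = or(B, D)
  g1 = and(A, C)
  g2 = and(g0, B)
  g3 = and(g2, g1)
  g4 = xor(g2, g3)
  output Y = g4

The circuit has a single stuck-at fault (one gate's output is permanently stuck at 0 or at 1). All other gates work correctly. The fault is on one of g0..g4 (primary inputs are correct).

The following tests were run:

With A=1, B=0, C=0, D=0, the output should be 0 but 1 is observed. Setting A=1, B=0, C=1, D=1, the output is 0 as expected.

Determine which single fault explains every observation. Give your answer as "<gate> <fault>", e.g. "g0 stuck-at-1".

g2 stuck-at-1

Fault-free values for test 1 (A=1, B=0, C=0, D=0): g0=0, g1=0, g2=0, g3=0, g4=0, giving Y=0. Observed 1.
Test 1: faults giving observed 1 are {g2 stuck-at-1, g3 stuck-at-1, g4 stuck-at-1}.
Test 2 (A=1, B=0, C=1, D=1): fault-free g0=1, g1=1, g2=0, g3=0, g4=0 → 0; observed 0. Eliminates g3 stuck-at-1, g4 stuck-at-1.
Only g2 stuck-at-1 is consistent with every test.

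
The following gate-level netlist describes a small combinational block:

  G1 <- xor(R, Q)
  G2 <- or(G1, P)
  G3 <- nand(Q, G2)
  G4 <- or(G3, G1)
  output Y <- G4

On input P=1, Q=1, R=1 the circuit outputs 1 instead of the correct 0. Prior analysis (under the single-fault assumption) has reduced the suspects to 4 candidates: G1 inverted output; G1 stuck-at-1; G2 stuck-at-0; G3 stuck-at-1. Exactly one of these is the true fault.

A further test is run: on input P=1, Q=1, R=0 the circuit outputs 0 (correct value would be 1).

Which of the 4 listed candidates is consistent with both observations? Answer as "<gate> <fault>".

Evaluate each candidate on input P=1, Q=1, R=0:
  G1 inverted output: G1=0 [inverted output], G2=1, G3=0, G4=0 → 0 — matches
  G1 stuck-at-1: G1=1 [stuck-at-1], G2=1, G3=0, G4=1 → 1 — eliminated
  G2 stuck-at-0: G1=1, G2=0 [stuck-at-0], G3=1, G4=1 → 1 — eliminated
  G3 stuck-at-1: G1=1, G2=1, G3=1 [stuck-at-1], G4=1 → 1 — eliminated
Only G1 inverted output reproduces the observed 0.

G1 inverted output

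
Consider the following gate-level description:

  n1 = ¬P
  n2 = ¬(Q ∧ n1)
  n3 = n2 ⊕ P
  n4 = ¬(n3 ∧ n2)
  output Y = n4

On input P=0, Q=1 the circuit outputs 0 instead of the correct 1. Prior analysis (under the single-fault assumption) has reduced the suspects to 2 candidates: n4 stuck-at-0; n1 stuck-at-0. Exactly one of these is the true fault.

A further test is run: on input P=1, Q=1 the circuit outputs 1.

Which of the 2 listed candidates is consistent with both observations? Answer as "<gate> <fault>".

n1 stuck-at-0

Evaluate each candidate on input P=1, Q=1:
  n4 stuck-at-0: n1=0, n2=1, n3=0, n4=0 [stuck-at-0] → 0 — eliminated
  n1 stuck-at-0: n1=0 [stuck-at-0], n2=1, n3=0, n4=1 → 1 — matches
Only n1 stuck-at-0 reproduces the observed 1.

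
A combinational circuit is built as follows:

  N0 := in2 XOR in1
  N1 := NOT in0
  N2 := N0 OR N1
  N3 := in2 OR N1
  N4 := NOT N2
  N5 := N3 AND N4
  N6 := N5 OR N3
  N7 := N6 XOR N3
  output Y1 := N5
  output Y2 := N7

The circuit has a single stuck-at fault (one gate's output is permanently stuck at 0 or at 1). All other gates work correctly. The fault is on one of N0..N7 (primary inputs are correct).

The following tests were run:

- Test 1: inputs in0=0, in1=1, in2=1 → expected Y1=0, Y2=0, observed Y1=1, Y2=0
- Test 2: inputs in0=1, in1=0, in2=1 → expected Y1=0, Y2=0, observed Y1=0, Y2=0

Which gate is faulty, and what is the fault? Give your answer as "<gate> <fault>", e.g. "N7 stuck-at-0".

N1 stuck-at-0

Fault-free values for test 1 (in0=0, in1=1, in2=1): N0=0, N1=1, N2=1, N3=1, N4=0, N5=0, N6=1, N7=0, giving Y1=0, Y2=0. Observed Y1=1, Y2=0.
Test 1: faults giving observed Y1=1, Y2=0 are {N1 stuck-at-0, N2 stuck-at-0, N4 stuck-at-1, N5 stuck-at-1}.
Test 2 (in0=1, in1=0, in2=1): fault-free N0=1, N1=0, N2=1, N3=1, N4=0, N5=0, N6=1, N7=0 → Y1=0, Y2=0; observed Y1=0, Y2=0. Eliminates N2 stuck-at-0, N4 stuck-at-1, N5 stuck-at-1.
Only N1 stuck-at-0 is consistent with every test.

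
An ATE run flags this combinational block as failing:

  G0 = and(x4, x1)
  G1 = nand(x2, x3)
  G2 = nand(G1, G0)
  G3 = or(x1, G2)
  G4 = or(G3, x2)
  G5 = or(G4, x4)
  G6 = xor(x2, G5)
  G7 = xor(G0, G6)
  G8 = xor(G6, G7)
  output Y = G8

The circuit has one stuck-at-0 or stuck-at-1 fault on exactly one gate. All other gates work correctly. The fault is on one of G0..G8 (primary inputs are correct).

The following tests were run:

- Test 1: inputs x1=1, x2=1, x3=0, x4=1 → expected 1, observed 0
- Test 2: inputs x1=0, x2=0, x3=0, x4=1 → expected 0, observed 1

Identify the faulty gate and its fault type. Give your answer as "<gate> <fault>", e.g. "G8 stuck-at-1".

Fault-free values for test 1 (x1=1, x2=1, x3=0, x4=1): G0=1, G1=1, G2=0, G3=1, G4=1, G5=1, G6=0, G7=1, G8=1, giving Y=1. Observed 0.
Test 1: faults giving observed 0 are {G0 stuck-at-0, G7 stuck-at-0, G8 stuck-at-0}.
Test 2 (x1=0, x2=0, x3=0, x4=1): fault-free G0=0, G1=1, G2=1, G3=1, G4=1, G5=1, G6=1, G7=1, G8=0 → 0; observed 1. Eliminates G0 stuck-at-0, G8 stuck-at-0.
Only G7 stuck-at-0 is consistent with every test.

G7 stuck-at-0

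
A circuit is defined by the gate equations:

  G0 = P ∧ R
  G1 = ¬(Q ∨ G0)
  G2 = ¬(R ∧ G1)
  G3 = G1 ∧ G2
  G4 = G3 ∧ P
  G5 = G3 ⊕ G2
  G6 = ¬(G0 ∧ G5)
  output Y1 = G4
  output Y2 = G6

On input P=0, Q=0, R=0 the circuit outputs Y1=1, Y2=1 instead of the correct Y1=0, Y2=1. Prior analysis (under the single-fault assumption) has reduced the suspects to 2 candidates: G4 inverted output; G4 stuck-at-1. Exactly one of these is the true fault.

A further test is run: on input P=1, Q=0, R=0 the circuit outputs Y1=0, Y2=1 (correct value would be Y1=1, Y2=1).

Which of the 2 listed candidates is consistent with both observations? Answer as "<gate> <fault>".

Evaluate each candidate on input P=1, Q=0, R=0:
  G4 inverted output: G0=0, G1=1, G2=1, G3=1, G4=0 [inverted output], G5=0, G6=1 → Y1=0, Y2=1 — matches
  G4 stuck-at-1: G0=0, G1=1, G2=1, G3=1, G4=1 [stuck-at-1], G5=0, G6=1 → Y1=1, Y2=1 — eliminated
Only G4 inverted output reproduces the observed Y1=0, Y2=1.

G4 inverted output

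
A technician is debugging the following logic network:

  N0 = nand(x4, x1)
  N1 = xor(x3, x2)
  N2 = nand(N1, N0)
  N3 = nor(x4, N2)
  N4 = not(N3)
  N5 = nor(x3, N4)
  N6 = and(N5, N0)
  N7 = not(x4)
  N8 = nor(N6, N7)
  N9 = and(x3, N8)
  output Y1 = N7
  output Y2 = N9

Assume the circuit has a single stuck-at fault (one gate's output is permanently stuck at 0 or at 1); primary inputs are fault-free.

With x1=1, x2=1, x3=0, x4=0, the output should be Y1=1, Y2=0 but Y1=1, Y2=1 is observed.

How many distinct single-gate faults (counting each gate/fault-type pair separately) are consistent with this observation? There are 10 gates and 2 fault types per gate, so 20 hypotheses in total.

Fault-free: N0=1, N1=1, N2=0, N3=1, N4=0, N5=1, N6=1, N7=1, N8=0, N9=0 → Y1=1, Y2=0. Observed Y1=1, Y2=1.
  N0: none of the 2 fault types match ✗
  N1: none of the 2 fault types match ✗
  N2: none of the 2 fault types match ✗
  N3: none of the 2 fault types match ✗
  N4: none of the 2 fault types match ✗
  N5: none of the 2 fault types match ✗
  N6: none of the 2 fault types match ✗
  N7: none of the 2 fault types match ✗
  N8: none of the 2 fault types match ✗
  N9: stuck-at-1 ✓; others ✗
Consistent faults: {N9 stuck-at-1} — 1 in all.

1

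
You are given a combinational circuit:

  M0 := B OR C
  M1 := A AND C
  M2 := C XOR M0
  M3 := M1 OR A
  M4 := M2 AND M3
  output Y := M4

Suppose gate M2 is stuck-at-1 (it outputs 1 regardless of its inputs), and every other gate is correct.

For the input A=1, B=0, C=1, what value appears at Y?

Propagate with M2 forced: M0=1, M1=1, M2=1 [stuck-at-1], M3=1, M4=1.
So Y = 1. (Without the fault it would be 0.)

1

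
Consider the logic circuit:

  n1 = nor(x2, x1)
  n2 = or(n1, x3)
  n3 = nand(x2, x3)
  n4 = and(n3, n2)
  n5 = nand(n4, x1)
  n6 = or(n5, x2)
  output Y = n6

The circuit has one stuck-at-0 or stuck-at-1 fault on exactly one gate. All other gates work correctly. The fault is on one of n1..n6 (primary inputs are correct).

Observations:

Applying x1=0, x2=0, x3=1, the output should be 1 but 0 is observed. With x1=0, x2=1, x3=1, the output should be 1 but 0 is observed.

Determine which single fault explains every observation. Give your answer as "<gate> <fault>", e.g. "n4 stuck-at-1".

n6 stuck-at-0

Fault-free values for test 1 (x1=0, x2=0, x3=1): n1=1, n2=1, n3=1, n4=1, n5=1, n6=1, giving Y=1. Observed 0.
Test 1: faults giving observed 0 are {n5 stuck-at-0, n6 stuck-at-0}.
Test 2 (x1=0, x2=1, x3=1): fault-free n1=0, n2=1, n3=0, n4=0, n5=1, n6=1 → 1; observed 0. Eliminates n5 stuck-at-0.
Only n6 stuck-at-0 is consistent with every test.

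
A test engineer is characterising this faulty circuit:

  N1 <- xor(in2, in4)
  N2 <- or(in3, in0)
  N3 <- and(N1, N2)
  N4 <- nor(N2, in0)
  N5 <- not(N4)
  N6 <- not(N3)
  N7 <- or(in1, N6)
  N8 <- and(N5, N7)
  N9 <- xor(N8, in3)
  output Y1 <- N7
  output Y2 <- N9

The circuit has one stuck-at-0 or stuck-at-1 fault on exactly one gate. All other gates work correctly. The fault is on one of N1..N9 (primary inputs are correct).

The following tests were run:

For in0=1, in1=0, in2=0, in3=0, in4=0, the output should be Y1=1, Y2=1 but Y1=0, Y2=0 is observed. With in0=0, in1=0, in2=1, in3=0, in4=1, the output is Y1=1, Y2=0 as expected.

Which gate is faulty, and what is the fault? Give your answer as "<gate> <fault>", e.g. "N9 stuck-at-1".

N1 stuck-at-1

Fault-free values for test 1 (in0=1, in1=0, in2=0, in3=0, in4=0): N1=0, N2=1, N3=0, N4=0, N5=1, N6=1, N7=1, N8=1, N9=1, giving Y1=1, Y2=1. Observed Y1=0, Y2=0.
Test 1: faults giving observed Y1=0, Y2=0 are {N1 stuck-at-1, N3 stuck-at-1, N6 stuck-at-0, N7 stuck-at-0}.
Test 2 (in0=0, in1=0, in2=1, in3=0, in4=1): fault-free N1=0, N2=0, N3=0, N4=1, N5=0, N6=1, N7=1, N8=0, N9=0 → Y1=1, Y2=0; observed Y1=1, Y2=0. Eliminates N3 stuck-at-1, N6 stuck-at-0, N7 stuck-at-0.
Only N1 stuck-at-1 is consistent with every test.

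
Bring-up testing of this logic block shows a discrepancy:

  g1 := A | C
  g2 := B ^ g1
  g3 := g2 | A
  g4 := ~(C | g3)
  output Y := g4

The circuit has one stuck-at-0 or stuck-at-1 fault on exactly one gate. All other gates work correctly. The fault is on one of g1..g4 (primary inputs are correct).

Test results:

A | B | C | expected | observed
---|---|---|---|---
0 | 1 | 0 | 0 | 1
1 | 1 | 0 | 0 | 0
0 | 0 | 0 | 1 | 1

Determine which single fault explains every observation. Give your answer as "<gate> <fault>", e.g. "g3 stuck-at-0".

Fault-free values for test 1 (A=0, B=1, C=0): g1=0, g2=1, g3=1, g4=0, giving Y=0. Observed 1.
Test 1: faults giving observed 1 are {g1 stuck-at-1, g2 stuck-at-0, g3 stuck-at-0, g4 stuck-at-1}.
Test 2 (A=1, B=1, C=0): fault-free g1=1, g2=0, g3=1, g4=0 → 0; observed 0. Eliminates g3 stuck-at-0, g4 stuck-at-1.
Test 3 (A=0, B=0, C=0): fault-free g1=0, g2=0, g3=0, g4=1 → 1; observed 1. Eliminates g1 stuck-at-1.
Only g2 stuck-at-0 is consistent with every test.

g2 stuck-at-0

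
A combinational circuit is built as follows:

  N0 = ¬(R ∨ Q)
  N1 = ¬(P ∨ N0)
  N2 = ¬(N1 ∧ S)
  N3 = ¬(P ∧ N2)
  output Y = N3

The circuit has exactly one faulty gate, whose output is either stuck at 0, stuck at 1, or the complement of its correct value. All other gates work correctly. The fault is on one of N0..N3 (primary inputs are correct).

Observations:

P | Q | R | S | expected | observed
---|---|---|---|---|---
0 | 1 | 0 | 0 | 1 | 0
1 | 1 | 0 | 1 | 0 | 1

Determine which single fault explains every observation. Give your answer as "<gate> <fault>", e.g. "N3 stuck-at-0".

N3 inverted output

Fault-free values for test 1 (P=0, Q=1, R=0, S=0): N0=0, N1=1, N2=1, N3=1, giving Y=1. Observed 0.
Test 1: faults giving observed 0 are {N3 stuck-at-0, N3 inverted output}.
Test 2 (P=1, Q=1, R=0, S=1): fault-free N0=0, N1=0, N2=1, N3=0 → 0; observed 1. Eliminates N3 stuck-at-0.
Only N3 inverted output is consistent with every test.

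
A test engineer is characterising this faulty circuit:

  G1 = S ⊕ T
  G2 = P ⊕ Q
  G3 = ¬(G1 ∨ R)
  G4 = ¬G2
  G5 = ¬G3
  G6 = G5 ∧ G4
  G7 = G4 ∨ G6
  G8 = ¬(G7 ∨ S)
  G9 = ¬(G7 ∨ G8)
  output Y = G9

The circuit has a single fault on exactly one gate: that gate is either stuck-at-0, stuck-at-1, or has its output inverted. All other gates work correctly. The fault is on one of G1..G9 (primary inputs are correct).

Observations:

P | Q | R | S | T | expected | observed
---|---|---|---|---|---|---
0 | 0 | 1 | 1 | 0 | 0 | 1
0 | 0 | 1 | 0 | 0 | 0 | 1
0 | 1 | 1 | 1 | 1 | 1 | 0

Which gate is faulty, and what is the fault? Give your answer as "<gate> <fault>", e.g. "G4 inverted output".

Fault-free values for test 1 (P=0, Q=0, R=1, S=1, T=0): G1=1, G2=0, G3=0, G4=1, G5=1, G6=1, G7=1, G8=0, G9=0, giving Y=0. Observed 1.
Test 1: faults giving observed 1 are {G2 stuck-at-1, G2 inverted output, G4 stuck-at-0, G4 inverted output, G7 stuck-at-0, G7 inverted output, G9 stuck-at-1, G9 inverted output}.
Test 2 (P=0, Q=0, R=1, S=0, T=0): fault-free G1=0, G2=0, G3=0, G4=1, G5=1, G6=1, G7=1, G8=0, G9=0 → 0; observed 1. Eliminates G2 stuck-at-1, G2 inverted output, G4 stuck-at-0, G4 inverted output, G7 stuck-at-0, G7 inverted output.
Test 3 (P=0, Q=1, R=1, S=1, T=1): fault-free G1=0, G2=1, G3=0, G4=0, G5=1, G6=0, G7=0, G8=0, G9=1 → 1; observed 0. Eliminates G9 stuck-at-1.
Only G9 inverted output is consistent with every test.

G9 inverted output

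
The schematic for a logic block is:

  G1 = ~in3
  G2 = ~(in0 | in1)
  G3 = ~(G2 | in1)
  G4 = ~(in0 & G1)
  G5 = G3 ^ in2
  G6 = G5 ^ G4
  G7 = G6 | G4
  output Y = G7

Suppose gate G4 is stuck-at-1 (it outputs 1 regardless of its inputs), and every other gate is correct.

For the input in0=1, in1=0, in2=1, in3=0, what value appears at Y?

Propagate with G4 forced: G1=1, G2=0, G3=1, G4=1 [stuck-at-1], G5=0, G6=1, G7=1.
So Y = 1. (Without the fault it would be 0.)

1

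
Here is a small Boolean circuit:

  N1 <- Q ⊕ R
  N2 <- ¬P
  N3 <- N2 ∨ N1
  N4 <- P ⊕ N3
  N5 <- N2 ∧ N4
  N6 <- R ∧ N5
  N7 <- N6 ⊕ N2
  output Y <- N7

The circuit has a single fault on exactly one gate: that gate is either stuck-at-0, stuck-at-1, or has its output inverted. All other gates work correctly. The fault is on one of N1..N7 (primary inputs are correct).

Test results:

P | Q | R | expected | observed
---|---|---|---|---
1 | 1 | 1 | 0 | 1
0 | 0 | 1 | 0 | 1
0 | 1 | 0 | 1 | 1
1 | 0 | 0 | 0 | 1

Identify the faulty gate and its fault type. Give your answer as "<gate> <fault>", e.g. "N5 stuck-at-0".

Fault-free values for test 1 (P=1, Q=1, R=1): N1=0, N2=0, N3=0, N4=1, N5=0, N6=0, N7=0, giving Y=0. Observed 1.
Test 1: faults giving observed 1 are {N2 stuck-at-1, N2 inverted output, N5 stuck-at-1, N5 inverted output, N6 stuck-at-1, N6 inverted output, N7 stuck-at-1, N7 inverted output}.
Test 2 (P=0, Q=0, R=1): fault-free N1=1, N2=1, N3=1, N4=1, N5=1, N6=1, N7=0 → 0; observed 1. Eliminates N2 stuck-at-1, N2 inverted output, N5 stuck-at-1, N6 stuck-at-1.
Test 3 (P=0, Q=1, R=0): fault-free N1=1, N2=1, N3=1, N4=1, N5=1, N6=0, N7=1 → 1; observed 1. Eliminates N6 inverted output, N7 inverted output.
Test 4 (P=1, Q=0, R=0): fault-free N1=0, N2=0, N3=0, N4=1, N5=0, N6=0, N7=0 → 0; observed 1. Eliminates N5 inverted output.
Only N7 stuck-at-1 is consistent with every test.

N7 stuck-at-1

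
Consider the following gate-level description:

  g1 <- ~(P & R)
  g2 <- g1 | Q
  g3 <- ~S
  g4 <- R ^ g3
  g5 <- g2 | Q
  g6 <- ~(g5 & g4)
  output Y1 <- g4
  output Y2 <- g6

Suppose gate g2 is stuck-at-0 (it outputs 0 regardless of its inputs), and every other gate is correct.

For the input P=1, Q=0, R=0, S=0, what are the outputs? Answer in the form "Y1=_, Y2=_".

Propagate with g2 forced: g1=1, g2=0 [stuck-at-0], g3=1, g4=1, g5=0, g6=1.
So the outputs are Y1=1, Y2=1. (Without the fault they would be Y1=1, Y2=0.)

Y1=1, Y2=1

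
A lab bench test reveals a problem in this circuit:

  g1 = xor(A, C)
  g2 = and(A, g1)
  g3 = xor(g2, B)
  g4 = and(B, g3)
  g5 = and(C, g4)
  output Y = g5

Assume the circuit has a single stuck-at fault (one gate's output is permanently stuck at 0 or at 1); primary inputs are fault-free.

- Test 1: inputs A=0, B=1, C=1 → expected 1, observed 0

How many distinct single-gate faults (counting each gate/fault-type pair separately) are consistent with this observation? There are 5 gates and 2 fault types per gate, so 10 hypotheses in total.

Fault-free: g1=1, g2=0, g3=1, g4=1, g5=1 → 1. Observed 0.
  g1 stuck-at-0: output 1 ✗
  g1 stuck-at-1: output 1 ✗
  g2 stuck-at-0: output 1 ✗
  g2 stuck-at-1: output 0 ✓
  g3 stuck-at-0: output 0 ✓
  g3 stuck-at-1: output 1 ✗
  g4 stuck-at-0: output 0 ✓
  g4 stuck-at-1: output 1 ✗
  g5 stuck-at-0: output 0 ✓
  g5 stuck-at-1: output 1 ✗
Consistent faults: {g2 stuck-at-1, g3 stuck-at-0, g4 stuck-at-0, g5 stuck-at-0} — 4 in all.

4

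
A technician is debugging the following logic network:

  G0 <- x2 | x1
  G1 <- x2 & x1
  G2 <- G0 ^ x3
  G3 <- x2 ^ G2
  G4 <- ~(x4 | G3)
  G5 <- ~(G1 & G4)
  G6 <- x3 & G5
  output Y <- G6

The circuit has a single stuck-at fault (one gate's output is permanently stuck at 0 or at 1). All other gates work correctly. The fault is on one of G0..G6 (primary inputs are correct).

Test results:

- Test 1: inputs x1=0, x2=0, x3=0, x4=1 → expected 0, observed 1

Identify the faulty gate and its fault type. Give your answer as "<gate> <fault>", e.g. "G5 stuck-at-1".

Fault-free values for test 1 (x1=0, x2=0, x3=0, x4=1): G0=0, G1=0, G2=0, G3=0, G4=0, G5=1, G6=0, giving Y=0. Observed 1.
Test 1: faults giving observed 1 are {G6 stuck-at-1}.
Only G6 stuck-at-1 is consistent with every test.

G6 stuck-at-1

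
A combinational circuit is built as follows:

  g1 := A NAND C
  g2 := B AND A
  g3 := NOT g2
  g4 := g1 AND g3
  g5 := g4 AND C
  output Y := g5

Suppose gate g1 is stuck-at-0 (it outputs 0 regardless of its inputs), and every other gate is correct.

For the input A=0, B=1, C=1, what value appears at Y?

Propagate with g1 forced: g1=0 [stuck-at-0], g2=0, g3=1, g4=0, g5=0.
So Y = 0. (Without the fault it would be 1.)

0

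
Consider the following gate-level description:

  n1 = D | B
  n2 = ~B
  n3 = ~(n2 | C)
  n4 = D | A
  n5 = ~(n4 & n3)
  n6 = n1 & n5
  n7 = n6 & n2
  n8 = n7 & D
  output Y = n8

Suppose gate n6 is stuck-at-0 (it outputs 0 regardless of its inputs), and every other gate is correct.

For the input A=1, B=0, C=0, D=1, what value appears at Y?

Propagate with n6 forced: n1=1, n2=1, n3=0, n4=1, n5=1, n6=0 [stuck-at-0], n7=0, n8=0.
So Y = 0. (Without the fault it would be 1.)

0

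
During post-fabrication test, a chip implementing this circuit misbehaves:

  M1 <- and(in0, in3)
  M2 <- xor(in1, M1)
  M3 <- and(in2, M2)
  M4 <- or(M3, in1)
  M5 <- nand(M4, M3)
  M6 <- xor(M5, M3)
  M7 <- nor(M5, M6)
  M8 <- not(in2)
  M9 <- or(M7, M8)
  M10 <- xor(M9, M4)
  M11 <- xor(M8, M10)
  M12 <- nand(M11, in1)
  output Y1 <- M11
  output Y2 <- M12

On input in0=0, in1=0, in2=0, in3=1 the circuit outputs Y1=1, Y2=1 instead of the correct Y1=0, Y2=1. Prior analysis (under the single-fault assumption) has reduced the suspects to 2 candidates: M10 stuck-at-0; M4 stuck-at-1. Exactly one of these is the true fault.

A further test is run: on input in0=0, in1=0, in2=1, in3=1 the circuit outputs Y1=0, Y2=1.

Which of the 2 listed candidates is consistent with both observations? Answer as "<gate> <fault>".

Evaluate each candidate on input in0=0, in1=0, in2=1, in3=1:
  M10 stuck-at-0: M1=0, M2=0, M3=0, M4=0, M5=1, M6=1, M7=0, M8=0, M9=0, M10=0 [stuck-at-0], M11=0, M12=1 → Y1=0, Y2=1 — matches
  M4 stuck-at-1: M1=0, M2=0, M3=0, M4=1 [stuck-at-1], M5=1, M6=1, M7=0, M8=0, M9=0, M10=1, M11=1, M12=1 → Y1=1, Y2=1 — eliminated
Only M10 stuck-at-0 reproduces the observed Y1=0, Y2=1.

M10 stuck-at-0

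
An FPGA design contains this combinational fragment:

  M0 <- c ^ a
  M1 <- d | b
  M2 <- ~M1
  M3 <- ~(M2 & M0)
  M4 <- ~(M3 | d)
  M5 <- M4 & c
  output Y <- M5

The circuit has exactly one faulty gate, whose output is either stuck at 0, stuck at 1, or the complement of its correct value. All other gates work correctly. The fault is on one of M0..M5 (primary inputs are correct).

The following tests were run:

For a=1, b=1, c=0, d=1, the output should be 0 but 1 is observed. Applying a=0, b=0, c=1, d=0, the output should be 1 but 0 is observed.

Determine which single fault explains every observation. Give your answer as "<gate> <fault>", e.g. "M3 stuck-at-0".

Fault-free values for test 1 (a=1, b=1, c=0, d=1): M0=1, M1=1, M2=0, M3=1, M4=0, M5=0, giving Y=0. Observed 1.
Test 1: faults giving observed 1 are {M5 stuck-at-1, M5 inverted output}.
Test 2 (a=0, b=0, c=1, d=0): fault-free M0=1, M1=0, M2=1, M3=0, M4=1, M5=1 → 1; observed 0. Eliminates M5 stuck-at-1.
Only M5 inverted output is consistent with every test.

M5 inverted output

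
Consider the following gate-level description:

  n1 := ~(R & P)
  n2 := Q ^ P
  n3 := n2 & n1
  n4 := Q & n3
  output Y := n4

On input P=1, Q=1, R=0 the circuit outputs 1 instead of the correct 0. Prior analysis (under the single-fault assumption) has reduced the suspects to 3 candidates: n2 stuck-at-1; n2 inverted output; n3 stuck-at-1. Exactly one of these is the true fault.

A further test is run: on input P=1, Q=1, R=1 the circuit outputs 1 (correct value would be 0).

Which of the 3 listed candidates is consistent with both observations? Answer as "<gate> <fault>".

n3 stuck-at-1

Evaluate each candidate on input P=1, Q=1, R=1:
  n2 stuck-at-1: n1=0, n2=1 [stuck-at-1], n3=0, n4=0 → 0 — eliminated
  n2 inverted output: n1=0, n2=1 [inverted output], n3=0, n4=0 → 0 — eliminated
  n3 stuck-at-1: n1=0, n2=0, n3=1 [stuck-at-1], n4=1 → 1 — matches
Only n3 stuck-at-1 reproduces the observed 1.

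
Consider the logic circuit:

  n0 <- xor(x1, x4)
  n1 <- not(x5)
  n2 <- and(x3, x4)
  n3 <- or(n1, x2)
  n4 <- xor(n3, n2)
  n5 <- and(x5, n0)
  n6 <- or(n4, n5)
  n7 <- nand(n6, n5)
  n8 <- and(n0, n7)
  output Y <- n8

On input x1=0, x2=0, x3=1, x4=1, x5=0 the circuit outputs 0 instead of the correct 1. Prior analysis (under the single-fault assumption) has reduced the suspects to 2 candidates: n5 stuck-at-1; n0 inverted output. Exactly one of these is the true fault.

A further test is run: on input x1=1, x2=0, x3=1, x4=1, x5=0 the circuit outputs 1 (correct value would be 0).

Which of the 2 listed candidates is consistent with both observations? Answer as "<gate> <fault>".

Evaluate each candidate on input x1=1, x2=0, x3=1, x4=1, x5=0:
  n5 stuck-at-1: n0=0, n1=1, n2=1, n3=1, n4=0, n5=1 [stuck-at-1], n6=1, n7=0, n8=0 → 0 — eliminated
  n0 inverted output: n0=1 [inverted output], n1=1, n2=1, n3=1, n4=0, n5=0, n6=0, n7=1, n8=1 → 1 — matches
Only n0 inverted output reproduces the observed 1.

n0 inverted output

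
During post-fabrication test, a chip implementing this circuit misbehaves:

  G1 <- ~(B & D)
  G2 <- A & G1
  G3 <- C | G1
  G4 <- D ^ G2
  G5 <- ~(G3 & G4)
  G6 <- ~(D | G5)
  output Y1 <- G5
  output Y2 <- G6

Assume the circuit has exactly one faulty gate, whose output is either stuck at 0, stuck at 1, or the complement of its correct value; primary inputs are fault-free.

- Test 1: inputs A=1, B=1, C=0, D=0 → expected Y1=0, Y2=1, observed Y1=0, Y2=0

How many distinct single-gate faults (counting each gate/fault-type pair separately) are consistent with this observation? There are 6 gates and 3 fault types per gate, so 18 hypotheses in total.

2

Fault-free: G1=1, G2=1, G3=1, G4=1, G5=0, G6=1 → Y1=0, Y2=1. Observed Y1=0, Y2=0.
  G1: none of the 3 fault types match ✗
  G2: none of the 3 fault types match ✗
  G3: none of the 3 fault types match ✗
  G4: none of the 3 fault types match ✗
  G5: none of the 3 fault types match ✗
  G6: stuck-at-0, inverted output ✓; others ✗
Consistent faults: {G6 stuck-at-0, G6 inverted output} — 2 in all.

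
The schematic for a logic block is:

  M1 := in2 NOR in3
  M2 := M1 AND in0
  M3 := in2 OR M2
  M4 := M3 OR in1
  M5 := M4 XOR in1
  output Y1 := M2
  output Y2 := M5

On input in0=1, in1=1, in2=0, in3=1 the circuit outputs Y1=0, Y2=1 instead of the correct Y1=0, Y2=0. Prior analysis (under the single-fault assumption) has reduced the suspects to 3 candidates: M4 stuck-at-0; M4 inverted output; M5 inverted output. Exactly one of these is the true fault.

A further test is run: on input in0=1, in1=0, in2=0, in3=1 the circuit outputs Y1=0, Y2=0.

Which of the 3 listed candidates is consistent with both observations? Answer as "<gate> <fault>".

Evaluate each candidate on input in0=1, in1=0, in2=0, in3=1:
  M4 stuck-at-0: M1=0, M2=0, M3=0, M4=0 [stuck-at-0], M5=0 → Y1=0, Y2=0 — matches
  M4 inverted output: M1=0, M2=0, M3=0, M4=1 [inverted output], M5=1 → Y1=0, Y2=1 — eliminated
  M5 inverted output: M1=0, M2=0, M3=0, M4=0, M5=1 [inverted output] → Y1=0, Y2=1 — eliminated
Only M4 stuck-at-0 reproduces the observed Y1=0, Y2=0.

M4 stuck-at-0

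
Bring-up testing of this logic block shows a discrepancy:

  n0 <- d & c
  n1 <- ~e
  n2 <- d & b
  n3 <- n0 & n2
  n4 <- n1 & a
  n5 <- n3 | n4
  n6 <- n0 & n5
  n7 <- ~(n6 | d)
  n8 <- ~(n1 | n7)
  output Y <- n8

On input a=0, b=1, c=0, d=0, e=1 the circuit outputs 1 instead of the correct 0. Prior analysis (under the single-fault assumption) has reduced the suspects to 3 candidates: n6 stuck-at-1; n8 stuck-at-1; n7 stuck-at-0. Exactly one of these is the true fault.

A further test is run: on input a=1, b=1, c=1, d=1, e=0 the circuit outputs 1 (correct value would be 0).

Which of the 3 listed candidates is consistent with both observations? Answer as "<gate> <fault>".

n8 stuck-at-1

Evaluate each candidate on input a=1, b=1, c=1, d=1, e=0:
  n6 stuck-at-1: n0=1, n1=1, n2=1, n3=1, n4=1, n5=1, n6=1 [stuck-at-1], n7=0, n8=0 → 0 — eliminated
  n8 stuck-at-1: n0=1, n1=1, n2=1, n3=1, n4=1, n5=1, n6=1, n7=0, n8=1 [stuck-at-1] → 1 — matches
  n7 stuck-at-0: n0=1, n1=1, n2=1, n3=1, n4=1, n5=1, n6=1, n7=0 [stuck-at-0], n8=0 → 0 — eliminated
Only n8 stuck-at-1 reproduces the observed 1.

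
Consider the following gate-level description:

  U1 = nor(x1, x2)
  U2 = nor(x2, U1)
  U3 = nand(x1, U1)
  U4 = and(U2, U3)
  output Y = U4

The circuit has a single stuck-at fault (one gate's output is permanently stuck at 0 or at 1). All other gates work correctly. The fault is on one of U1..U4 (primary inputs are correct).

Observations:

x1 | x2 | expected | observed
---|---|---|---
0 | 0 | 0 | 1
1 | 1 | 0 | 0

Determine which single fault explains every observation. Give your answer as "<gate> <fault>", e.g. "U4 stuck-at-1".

Fault-free values for test 1 (x1=0, x2=0): U1=1, U2=0, U3=1, U4=0, giving Y=0. Observed 1.
Test 1: faults giving observed 1 are {U1 stuck-at-0, U2 stuck-at-1, U4 stuck-at-1}.
Test 2 (x1=1, x2=1): fault-free U1=0, U2=0, U3=1, U4=0 → 0; observed 0. Eliminates U2 stuck-at-1, U4 stuck-at-1.
Only U1 stuck-at-0 is consistent with every test.

U1 stuck-at-0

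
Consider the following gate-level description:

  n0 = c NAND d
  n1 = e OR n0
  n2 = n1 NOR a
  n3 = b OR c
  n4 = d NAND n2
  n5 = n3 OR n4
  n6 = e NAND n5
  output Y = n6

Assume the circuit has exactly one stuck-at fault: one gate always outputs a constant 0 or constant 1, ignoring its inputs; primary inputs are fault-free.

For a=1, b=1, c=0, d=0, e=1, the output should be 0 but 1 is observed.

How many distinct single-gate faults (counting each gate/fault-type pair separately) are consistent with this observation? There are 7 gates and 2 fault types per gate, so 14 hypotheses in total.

2

Fault-free: n0=1, n1=1, n2=0, n3=1, n4=1, n5=1, n6=0 → 0. Observed 1.
  n0 stuck-at-0: output 0 ✗
  n0 stuck-at-1: output 0 ✗
  n1 stuck-at-0: output 0 ✗
  n1 stuck-at-1: output 0 ✗
  n2 stuck-at-0: output 0 ✗
  n2 stuck-at-1: output 0 ✗
  n3 stuck-at-0: output 0 ✗
  n3 stuck-at-1: output 0 ✗
  n4 stuck-at-0: output 0 ✗
  n4 stuck-at-1: output 0 ✗
  n5 stuck-at-0: output 1 ✓
  n5 stuck-at-1: output 0 ✗
  n6 stuck-at-0: output 0 ✗
  n6 stuck-at-1: output 1 ✓
Consistent faults: {n5 stuck-at-0, n6 stuck-at-1} — 2 in all.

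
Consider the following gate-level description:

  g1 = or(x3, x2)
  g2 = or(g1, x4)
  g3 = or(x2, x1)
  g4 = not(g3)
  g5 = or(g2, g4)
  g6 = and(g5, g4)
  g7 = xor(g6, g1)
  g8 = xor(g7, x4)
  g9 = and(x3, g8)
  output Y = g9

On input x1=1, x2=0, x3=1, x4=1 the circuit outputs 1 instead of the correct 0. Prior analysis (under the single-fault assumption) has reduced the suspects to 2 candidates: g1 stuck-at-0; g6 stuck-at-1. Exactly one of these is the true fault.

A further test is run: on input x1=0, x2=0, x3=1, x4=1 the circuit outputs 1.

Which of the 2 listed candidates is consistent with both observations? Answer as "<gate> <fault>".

g6 stuck-at-1

Evaluate each candidate on input x1=0, x2=0, x3=1, x4=1:
  g1 stuck-at-0: g1=0 [stuck-at-0], g2=1, g3=0, g4=1, g5=1, g6=1, g7=1, g8=0, g9=0 → 0 — eliminated
  g6 stuck-at-1: g1=1, g2=1, g3=0, g4=1, g5=1, g6=1 [stuck-at-1], g7=0, g8=1, g9=1 → 1 — matches
Only g6 stuck-at-1 reproduces the observed 1.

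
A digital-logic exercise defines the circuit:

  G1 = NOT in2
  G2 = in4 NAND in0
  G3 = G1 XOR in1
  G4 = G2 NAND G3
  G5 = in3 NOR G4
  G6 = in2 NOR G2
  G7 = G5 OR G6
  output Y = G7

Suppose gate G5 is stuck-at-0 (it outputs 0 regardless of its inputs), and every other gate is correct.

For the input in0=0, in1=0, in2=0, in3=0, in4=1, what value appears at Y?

0

Propagate with G5 forced: G1=1, G2=1, G3=1, G4=0, G5=0 [stuck-at-0], G6=0, G7=0.
So Y = 0. (Without the fault it would be 1.)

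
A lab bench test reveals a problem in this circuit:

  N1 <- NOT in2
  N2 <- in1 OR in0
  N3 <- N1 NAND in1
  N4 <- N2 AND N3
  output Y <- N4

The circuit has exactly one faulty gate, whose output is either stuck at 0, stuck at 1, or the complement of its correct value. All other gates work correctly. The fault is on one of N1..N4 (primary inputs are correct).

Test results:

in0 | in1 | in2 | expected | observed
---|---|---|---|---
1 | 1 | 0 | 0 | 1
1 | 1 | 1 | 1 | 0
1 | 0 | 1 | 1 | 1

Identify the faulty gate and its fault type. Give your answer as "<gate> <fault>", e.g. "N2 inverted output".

Fault-free values for test 1 (in0=1, in1=1, in2=0): N1=1, N2=1, N3=0, N4=0, giving Y=0. Observed 1.
Test 1: faults giving observed 1 are {N1 stuck-at-0, N1 inverted output, N3 stuck-at-1, N3 inverted output, N4 stuck-at-1, N4 inverted output}.
Test 2 (in0=1, in1=1, in2=1): fault-free N1=0, N2=1, N3=1, N4=1 → 1; observed 0. Eliminates N1 stuck-at-0, N3 stuck-at-1, N4 stuck-at-1.
Test 3 (in0=1, in1=0, in2=1): fault-free N1=0, N2=1, N3=1, N4=1 → 1; observed 1. Eliminates N3 inverted output, N4 inverted output.
Only N1 inverted output is consistent with every test.

N1 inverted output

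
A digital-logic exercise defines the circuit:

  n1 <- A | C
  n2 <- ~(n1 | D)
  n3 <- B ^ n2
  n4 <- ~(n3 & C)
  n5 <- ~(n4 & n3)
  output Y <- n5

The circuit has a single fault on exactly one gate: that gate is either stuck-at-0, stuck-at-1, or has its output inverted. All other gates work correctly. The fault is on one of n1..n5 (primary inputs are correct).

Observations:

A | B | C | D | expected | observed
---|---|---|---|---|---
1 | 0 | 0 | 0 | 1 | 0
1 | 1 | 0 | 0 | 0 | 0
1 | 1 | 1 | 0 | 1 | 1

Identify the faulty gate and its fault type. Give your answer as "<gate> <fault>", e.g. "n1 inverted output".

n3 stuck-at-1

Fault-free values for test 1 (A=1, B=0, C=0, D=0): n1=1, n2=0, n3=0, n4=1, n5=1, giving Y=1. Observed 0.
Test 1: faults giving observed 0 are {n1 stuck-at-0, n1 inverted output, n2 stuck-at-1, n2 inverted output, n3 stuck-at-1, n3 inverted output, n5 stuck-at-0, n5 inverted output}.
Test 2 (A=1, B=1, C=0, D=0): fault-free n1=1, n2=0, n3=1, n4=1, n5=0 → 0; observed 0. Eliminates n1 stuck-at-0, n1 inverted output, n2 stuck-at-1, n2 inverted output, n3 inverted output, n5 inverted output.
Test 3 (A=1, B=1, C=1, D=0): fault-free n1=1, n2=0, n3=1, n4=0, n5=1 → 1; observed 1. Eliminates n5 stuck-at-0.
Only n3 stuck-at-1 is consistent with every test.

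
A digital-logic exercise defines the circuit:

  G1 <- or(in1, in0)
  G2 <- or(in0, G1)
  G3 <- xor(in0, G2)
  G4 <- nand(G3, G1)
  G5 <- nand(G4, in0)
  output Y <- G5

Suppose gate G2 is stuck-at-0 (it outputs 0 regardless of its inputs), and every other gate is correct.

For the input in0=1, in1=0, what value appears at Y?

Propagate with G2 forced: G1=1, G2=0 [stuck-at-0], G3=1, G4=0, G5=1.
So Y = 1. (Without the fault it would be 0.)

1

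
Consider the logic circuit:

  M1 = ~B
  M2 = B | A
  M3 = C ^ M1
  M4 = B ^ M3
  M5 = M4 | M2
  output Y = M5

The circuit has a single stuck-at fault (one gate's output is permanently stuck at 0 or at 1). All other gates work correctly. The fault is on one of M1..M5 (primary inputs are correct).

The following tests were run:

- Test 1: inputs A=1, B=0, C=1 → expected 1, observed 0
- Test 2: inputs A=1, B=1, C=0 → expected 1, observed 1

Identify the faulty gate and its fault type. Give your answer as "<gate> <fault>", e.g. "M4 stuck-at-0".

Fault-free values for test 1 (A=1, B=0, C=1): M1=1, M2=1, M3=0, M4=0, M5=1, giving Y=1. Observed 0.
Test 1: faults giving observed 0 are {M2 stuck-at-0, M5 stuck-at-0}.
Test 2 (A=1, B=1, C=0): fault-free M1=0, M2=1, M3=0, M4=1, M5=1 → 1; observed 1. Eliminates M5 stuck-at-0.
Only M2 stuck-at-0 is consistent with every test.

M2 stuck-at-0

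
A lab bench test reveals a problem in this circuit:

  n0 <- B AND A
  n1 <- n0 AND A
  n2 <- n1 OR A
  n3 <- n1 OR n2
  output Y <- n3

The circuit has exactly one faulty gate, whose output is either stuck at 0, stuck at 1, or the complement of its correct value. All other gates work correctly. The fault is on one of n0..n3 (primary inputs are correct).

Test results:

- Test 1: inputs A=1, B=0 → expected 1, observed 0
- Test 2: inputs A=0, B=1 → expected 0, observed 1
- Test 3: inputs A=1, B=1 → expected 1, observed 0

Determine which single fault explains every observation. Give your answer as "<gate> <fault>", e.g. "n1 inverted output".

n3 inverted output

Fault-free values for test 1 (A=1, B=0): n0=0, n1=0, n2=1, n3=1, giving Y=1. Observed 0.
Test 1: faults giving observed 0 are {n2 stuck-at-0, n2 inverted output, n3 stuck-at-0, n3 inverted output}.
Test 2 (A=0, B=1): fault-free n0=0, n1=0, n2=0, n3=0 → 0; observed 1. Eliminates n2 stuck-at-0, n3 stuck-at-0.
Test 3 (A=1, B=1): fault-free n0=1, n1=1, n2=1, n3=1 → 1; observed 0. Eliminates n2 inverted output.
Only n3 inverted output is consistent with every test.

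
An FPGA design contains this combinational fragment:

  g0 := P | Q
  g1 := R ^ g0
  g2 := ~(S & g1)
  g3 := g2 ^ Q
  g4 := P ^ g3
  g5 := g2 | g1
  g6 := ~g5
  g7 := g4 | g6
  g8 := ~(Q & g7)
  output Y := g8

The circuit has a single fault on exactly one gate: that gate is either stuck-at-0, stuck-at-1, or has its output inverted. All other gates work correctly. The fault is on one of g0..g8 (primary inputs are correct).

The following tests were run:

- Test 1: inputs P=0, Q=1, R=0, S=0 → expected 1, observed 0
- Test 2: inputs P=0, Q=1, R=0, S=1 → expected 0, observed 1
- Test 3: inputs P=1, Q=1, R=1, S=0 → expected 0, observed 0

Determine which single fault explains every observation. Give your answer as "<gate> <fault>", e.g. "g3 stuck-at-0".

Fault-free values for test 1 (P=0, Q=1, R=0, S=0): g0=1, g1=1, g2=1, g3=0, g4=0, g5=1, g6=0, g7=0, g8=1, giving Y=1. Observed 0.
Test 1: faults giving observed 0 are {g2 stuck-at-0, g2 inverted output, g3 stuck-at-1, g3 inverted output, g4 stuck-at-1, g4 inverted output, g5 stuck-at-0, g5 inverted output, g6 stuck-at-1, g6 inverted output, g7 stuck-at-1, g7 inverted output, g8 stuck-at-0, g8 inverted output}.
Test 2 (P=0, Q=1, R=0, S=1): fault-free g0=1, g1=1, g2=0, g3=1, g4=1, g5=1, g6=0, g7=1, g8=0 → 0; observed 1. Eliminates g2 stuck-at-0, g3 stuck-at-1, g4 stuck-at-1, g5 stuck-at-0, g5 inverted output, g6 stuck-at-1, g6 inverted output, g7 stuck-at-1, g8 stuck-at-0.
Test 3 (P=1, Q=1, R=1, S=0): fault-free g0=1, g1=0, g2=1, g3=0, g4=1, g5=1, g6=0, g7=1, g8=0 → 0; observed 0. Eliminates g3 inverted output, g4 inverted output, g7 inverted output, g8 inverted output.
Only g2 inverted output is consistent with every test.

g2 inverted output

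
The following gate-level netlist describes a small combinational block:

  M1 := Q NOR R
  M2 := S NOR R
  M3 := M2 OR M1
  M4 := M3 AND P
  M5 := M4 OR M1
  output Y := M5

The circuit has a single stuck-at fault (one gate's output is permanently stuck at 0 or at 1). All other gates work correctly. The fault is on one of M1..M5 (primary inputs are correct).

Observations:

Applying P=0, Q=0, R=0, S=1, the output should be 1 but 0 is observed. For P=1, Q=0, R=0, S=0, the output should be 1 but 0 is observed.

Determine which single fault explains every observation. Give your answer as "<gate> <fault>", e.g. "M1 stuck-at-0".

Fault-free values for test 1 (P=0, Q=0, R=0, S=1): M1=1, M2=0, M3=1, M4=0, M5=1, giving Y=1. Observed 0.
Test 1: faults giving observed 0 are {M1 stuck-at-0, M5 stuck-at-0}.
Test 2 (P=1, Q=0, R=0, S=0): fault-free M1=1, M2=1, M3=1, M4=1, M5=1 → 1; observed 0. Eliminates M1 stuck-at-0.
Only M5 stuck-at-0 is consistent with every test.

M5 stuck-at-0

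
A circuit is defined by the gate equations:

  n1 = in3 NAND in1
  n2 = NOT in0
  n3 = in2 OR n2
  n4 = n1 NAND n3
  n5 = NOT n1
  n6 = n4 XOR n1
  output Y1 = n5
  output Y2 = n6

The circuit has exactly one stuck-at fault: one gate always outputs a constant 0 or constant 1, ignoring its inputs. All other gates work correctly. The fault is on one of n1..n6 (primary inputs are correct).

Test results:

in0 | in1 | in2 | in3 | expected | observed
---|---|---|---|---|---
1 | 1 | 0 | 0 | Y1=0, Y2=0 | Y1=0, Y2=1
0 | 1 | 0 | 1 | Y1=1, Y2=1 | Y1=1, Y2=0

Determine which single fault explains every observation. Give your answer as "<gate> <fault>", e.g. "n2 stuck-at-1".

n4 stuck-at-0

Fault-free values for test 1 (in0=1, in1=1, in2=0, in3=0): n1=1, n2=0, n3=0, n4=1, n5=0, n6=0, giving Y1=0, Y2=0. Observed Y1=0, Y2=1.
Test 1: faults giving observed Y1=0, Y2=1 are {n2 stuck-at-1, n3 stuck-at-1, n4 stuck-at-0, n6 stuck-at-1}.
Test 2 (in0=0, in1=1, in2=0, in3=1): fault-free n1=0, n2=1, n3=1, n4=1, n5=1, n6=1 → Y1=1, Y2=1; observed Y1=1, Y2=0. Eliminates n2 stuck-at-1, n3 stuck-at-1, n6 stuck-at-1.
Only n4 stuck-at-0 is consistent with every test.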